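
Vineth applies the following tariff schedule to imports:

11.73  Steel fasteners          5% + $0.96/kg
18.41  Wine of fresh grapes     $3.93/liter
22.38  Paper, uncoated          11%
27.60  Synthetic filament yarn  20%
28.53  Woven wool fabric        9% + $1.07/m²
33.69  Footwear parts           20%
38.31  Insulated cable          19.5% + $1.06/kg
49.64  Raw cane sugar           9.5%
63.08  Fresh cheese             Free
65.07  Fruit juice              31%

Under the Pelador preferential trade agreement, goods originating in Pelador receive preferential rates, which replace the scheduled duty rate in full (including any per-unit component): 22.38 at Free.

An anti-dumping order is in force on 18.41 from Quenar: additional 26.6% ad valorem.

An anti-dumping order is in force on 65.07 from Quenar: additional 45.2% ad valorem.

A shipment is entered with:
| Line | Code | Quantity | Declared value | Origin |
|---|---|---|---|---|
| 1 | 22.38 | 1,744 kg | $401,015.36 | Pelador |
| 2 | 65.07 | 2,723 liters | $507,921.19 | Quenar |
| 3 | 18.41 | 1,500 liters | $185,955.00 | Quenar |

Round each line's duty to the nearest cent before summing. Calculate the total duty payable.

$442,394.98

Line 1 (22.38, Pelador, 1,744 kg, $401,015.36):
Base rate for 22.38 is 11%.
Origin Pelador qualifies under the Vineth–Pelador agreement and 22.38 is covered: preferential rate Free applies instead.
Duty = $401,015.36 × 0% = $0.00.
Line 2 (65.07, Quenar, 2,723 liters, $507,921.19):
Base rate for 65.07 is 31%.
Additional duty on 65.07 from Quenar: +45.2%. Applied ad valorem rate: 31% + 45.2% = 76.2%.
Duty = $507,921.19 × 76.2% = $387,035.95.
Line 3 (18.41, Quenar, 1,500 liters, $185,955.00):
Base rate for 18.41 is $3.93/liter.
Additional duty on 18.41 from Quenar: +26.6% ad valorem. Applied ad valorem rate = 26.6%.
Duty = $185,955.00 × 26.6% + 1,500 × $3.93 = $55,359.03.
Total = $0.00 + $387,035.95 + $55,359.03 = $442,394.98.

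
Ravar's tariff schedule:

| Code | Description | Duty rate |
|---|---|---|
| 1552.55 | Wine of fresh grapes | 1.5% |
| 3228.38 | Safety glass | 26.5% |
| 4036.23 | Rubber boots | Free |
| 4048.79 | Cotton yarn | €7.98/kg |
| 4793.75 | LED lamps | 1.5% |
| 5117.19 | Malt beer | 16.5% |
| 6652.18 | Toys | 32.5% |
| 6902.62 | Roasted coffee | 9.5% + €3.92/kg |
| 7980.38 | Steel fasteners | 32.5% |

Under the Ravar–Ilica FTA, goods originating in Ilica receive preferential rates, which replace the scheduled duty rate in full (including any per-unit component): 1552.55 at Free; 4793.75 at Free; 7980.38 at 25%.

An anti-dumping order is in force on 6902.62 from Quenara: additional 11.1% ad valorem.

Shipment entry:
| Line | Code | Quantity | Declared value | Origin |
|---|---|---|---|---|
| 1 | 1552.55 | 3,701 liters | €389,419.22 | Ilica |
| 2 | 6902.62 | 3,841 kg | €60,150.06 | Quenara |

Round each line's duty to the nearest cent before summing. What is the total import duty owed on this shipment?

Line 1 (1552.55, Ilica, 3,701 liters, €389,419.22):
Base rate for 1552.55 is 1.5%.
Origin Ilica qualifies under the Ravar–Ilica agreement and 1552.55 is covered: preferential rate Free applies instead.
Duty = €389,419.22 × 0% = €0.00.
Line 2 (6902.62, Quenara, 3,841 kg, €60,150.06):
Base rate for 6902.62 is 9.5% + €3.92/kg.
Additional duty on 6902.62 from Quenara: +11.1%. Applied ad valorem rate: 9.5% + 11.1% = 20.6%.
Duty = €60,150.06 × 20.6% + 3,841 × €3.92 = €27,447.63.
Total = €0.00 + €27,447.63 = €27,447.63.

€27,447.63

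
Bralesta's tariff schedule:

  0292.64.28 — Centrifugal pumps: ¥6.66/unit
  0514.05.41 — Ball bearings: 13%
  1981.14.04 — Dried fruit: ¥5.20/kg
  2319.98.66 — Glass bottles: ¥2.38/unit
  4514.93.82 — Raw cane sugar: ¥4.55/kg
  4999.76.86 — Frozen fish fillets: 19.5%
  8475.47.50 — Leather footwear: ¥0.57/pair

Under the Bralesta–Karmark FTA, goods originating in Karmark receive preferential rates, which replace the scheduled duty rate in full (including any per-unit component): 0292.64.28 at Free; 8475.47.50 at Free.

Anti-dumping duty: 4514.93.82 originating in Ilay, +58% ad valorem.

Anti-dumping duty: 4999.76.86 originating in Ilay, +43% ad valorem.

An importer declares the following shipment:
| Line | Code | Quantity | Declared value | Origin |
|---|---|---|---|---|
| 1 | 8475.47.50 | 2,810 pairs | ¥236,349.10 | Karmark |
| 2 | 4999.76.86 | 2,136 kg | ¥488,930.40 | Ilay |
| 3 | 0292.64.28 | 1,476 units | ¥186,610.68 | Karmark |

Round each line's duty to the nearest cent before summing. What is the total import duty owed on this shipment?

Line 1 (8475.47.50, Karmark, 2,810 pairs, ¥236,349.10):
Base rate for 8475.47.50 is ¥0.57/pair.
Origin Karmark qualifies under the Bralesta–Karmark agreement and 8475.47.50 is covered: preferential rate Free applies instead.
Duty = ¥236,349.10 × 0% = ¥0.00.
Line 2 (4999.76.86, Ilay, 2,136 kg, ¥488,930.40):
Base rate for 4999.76.86 is 19.5%.
Additional duty on 4999.76.86 from Ilay: +43%. Applied ad valorem rate: 19.5% + 43% = 62.5%.
Duty = ¥488,930.40 × 62.5% = ¥305,581.50.
Line 3 (0292.64.28, Karmark, 1,476 units, ¥186,610.68):
Base rate for 0292.64.28 is ¥6.66/unit.
Origin Karmark qualifies under the Bralesta–Karmark agreement and 0292.64.28 is covered: preferential rate Free applies instead.
Duty = ¥186,610.68 × 0% = ¥0.00.
Total = ¥0.00 + ¥305,581.50 + ¥0.00 = ¥305,581.50.

¥305,581.50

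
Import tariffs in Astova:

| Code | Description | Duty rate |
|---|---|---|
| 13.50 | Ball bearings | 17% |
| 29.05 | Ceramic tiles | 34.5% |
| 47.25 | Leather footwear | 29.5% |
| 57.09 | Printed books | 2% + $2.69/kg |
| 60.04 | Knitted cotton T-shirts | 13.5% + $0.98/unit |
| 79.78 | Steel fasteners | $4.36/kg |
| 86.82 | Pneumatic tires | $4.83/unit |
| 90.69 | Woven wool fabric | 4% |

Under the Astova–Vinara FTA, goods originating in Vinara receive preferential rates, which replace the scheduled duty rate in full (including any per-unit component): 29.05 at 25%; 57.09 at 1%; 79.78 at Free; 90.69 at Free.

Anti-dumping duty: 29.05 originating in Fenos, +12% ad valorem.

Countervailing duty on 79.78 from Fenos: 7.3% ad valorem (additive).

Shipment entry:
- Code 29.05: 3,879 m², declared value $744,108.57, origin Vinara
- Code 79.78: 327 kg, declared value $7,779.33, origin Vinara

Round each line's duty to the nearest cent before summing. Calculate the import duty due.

Line 1 (29.05, Vinara, 3,879 m², $744,108.57):
Base rate for 29.05 is 34.5%.
Origin Vinara qualifies under the Astova–Vinara agreement and 29.05 is covered: preferential rate 25% applies instead.
The additional-duty order on 29.05 targets Fenos, not Vinara; it does not apply.
Duty = $744,108.57 × 25% = $186,027.14.
Line 2 (79.78, Vinara, 327 kg, $7,779.33):
Base rate for 79.78 is $4.36/kg.
Origin Vinara qualifies under the Astova–Vinara agreement and 79.78 is covered: preferential rate Free applies instead.
The additional-duty order on 79.78 targets Fenos, not Vinara; it does not apply.
Duty = $7,779.33 × 0% = $0.00.
Total = $186,027.14 + $0.00 = $186,027.14.

$186,027.14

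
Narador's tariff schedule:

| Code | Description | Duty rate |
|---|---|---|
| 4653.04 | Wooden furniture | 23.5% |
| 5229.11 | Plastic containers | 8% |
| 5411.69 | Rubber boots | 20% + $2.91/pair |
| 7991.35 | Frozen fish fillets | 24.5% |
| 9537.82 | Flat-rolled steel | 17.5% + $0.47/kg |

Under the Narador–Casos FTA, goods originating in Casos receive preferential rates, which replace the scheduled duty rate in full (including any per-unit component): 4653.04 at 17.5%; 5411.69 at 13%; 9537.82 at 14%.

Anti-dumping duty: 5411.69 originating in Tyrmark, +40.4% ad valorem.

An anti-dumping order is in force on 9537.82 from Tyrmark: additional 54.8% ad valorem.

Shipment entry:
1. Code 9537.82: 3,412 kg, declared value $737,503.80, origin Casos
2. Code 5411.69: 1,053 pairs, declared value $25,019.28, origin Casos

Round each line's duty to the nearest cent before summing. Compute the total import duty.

Line 1 (9537.82, Casos, 3,412 kg, $737,503.80):
Base rate for 9537.82 is 17.5% + $0.47/kg.
Origin Casos qualifies under the Narador–Casos agreement and 9537.82 is covered: preferential rate 14% applies instead.
The additional-duty order on 9537.82 targets Tyrmark, not Casos; it does not apply.
Duty = $737,503.80 × 14% = $103,250.53.
Line 2 (5411.69, Casos, 1,053 pairs, $25,019.28):
Base rate for 5411.69 is 20% + $2.91/pair.
Origin Casos qualifies under the Narador–Casos agreement and 5411.69 is covered: preferential rate 13% applies instead.
The additional-duty order on 5411.69 targets Tyrmark, not Casos; it does not apply.
Duty = $25,019.28 × 13% = $3,252.51.
Total = $103,250.53 + $3,252.51 = $106,503.04.

$106,503.04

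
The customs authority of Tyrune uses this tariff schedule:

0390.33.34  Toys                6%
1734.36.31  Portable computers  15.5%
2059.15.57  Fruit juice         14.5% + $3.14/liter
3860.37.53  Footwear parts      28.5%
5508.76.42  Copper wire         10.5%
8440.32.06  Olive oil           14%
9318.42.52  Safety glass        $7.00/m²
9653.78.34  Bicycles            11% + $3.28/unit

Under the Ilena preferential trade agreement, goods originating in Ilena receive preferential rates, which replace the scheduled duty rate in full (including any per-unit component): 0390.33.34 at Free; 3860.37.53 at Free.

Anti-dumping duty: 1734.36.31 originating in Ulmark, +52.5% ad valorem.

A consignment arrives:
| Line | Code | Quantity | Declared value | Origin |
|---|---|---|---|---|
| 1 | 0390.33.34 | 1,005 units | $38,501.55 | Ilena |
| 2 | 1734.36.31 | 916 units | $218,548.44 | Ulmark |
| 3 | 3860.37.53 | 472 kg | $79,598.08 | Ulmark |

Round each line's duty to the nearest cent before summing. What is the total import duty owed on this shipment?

$171,298.39

Line 1 (0390.33.34, Ilena, 1,005 units, $38,501.55):
Base rate for 0390.33.34 is 6%.
Origin Ilena qualifies under the Tyrune–Ilena agreement and 0390.33.34 is covered: preferential rate Free applies instead.
Duty = $38,501.55 × 0% = $0.00.
Line 2 (1734.36.31, Ulmark, 916 units, $218,548.44):
Base rate for 1734.36.31 is 15.5%.
Additional duty on 1734.36.31 from Ulmark: +52.5%. Applied ad valorem rate: 15.5% + 52.5% = 68%.
Duty = $218,548.44 × 68% = $148,612.94.
Line 3 (3860.37.53, Ulmark, 472 kg, $79,598.08):
Base rate for 3860.37.53 is 28.5%.
3860.37.53 has an FTA preferential rate, but origin Ulmark is not Ilena; base rate stands.
Duty = $79,598.08 × 28.5% = $22,685.45.
Total = $0.00 + $148,612.94 + $22,685.45 = $171,298.39.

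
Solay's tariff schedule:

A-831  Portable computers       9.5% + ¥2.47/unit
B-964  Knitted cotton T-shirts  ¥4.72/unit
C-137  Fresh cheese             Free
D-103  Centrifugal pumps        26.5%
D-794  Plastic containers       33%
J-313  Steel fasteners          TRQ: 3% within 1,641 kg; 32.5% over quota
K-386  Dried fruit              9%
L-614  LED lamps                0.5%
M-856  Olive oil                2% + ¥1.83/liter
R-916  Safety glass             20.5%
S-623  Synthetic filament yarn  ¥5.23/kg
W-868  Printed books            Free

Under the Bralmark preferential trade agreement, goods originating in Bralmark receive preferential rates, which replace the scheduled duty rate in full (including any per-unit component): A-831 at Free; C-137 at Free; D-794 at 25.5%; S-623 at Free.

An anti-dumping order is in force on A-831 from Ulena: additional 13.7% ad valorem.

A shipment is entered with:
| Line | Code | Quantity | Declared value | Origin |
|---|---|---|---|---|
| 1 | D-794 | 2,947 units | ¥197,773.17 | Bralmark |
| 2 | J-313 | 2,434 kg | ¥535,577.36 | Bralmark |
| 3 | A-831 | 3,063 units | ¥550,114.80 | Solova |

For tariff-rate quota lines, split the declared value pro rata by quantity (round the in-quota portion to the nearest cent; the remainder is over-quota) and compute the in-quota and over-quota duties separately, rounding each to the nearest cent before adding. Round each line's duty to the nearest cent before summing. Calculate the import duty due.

¥177,801.06

Line 1 (D-794, Bralmark, 2,947 units, ¥197,773.17):
Base rate for D-794 is 33%.
Origin Bralmark qualifies under the Solay–Bralmark agreement and D-794 is covered: preferential rate 25.5% applies instead.
Duty = ¥197,773.17 × 25.5% = ¥50,432.16.
Line 2 (J-313, Bralmark, 2,434 kg, ¥535,577.36):
Code J-313 is under a tariff-rate quota (threshold 1,641 kg). In-quota: 1,641 kg at 3%; over-quota: 793 kg at 32.5%.
Pro-rata value split: in-quota = ¥535,577.36 × 1,641/2,434 = ¥361,085.64; over-quota = ¥535,577.36 − ¥361,085.64 = ¥174,491.72.
In-quota duty = ¥361,085.64 × 3% = ¥10,832.57. Over-quota duty = ¥174,491.72 × 32.5% = ¥56,709.81.
Line duty = ¥10,832.57 + ¥56,709.81 = ¥67,542.38.
Line 3 (A-831, Solova, 3,063 units, ¥550,114.80):
Base rate for A-831 is 9.5% + ¥2.47/unit.
A-831 has an FTA preferential rate, but origin Solova is not Bralmark; base rate stands.
The additional-duty order on A-831 targets Ulena, not Solova; it does not apply.
Duty = ¥550,114.80 × 9.5% + 3,063 × ¥2.47 = ¥59,826.52.
Total = ¥50,432.16 + ¥67,542.38 + ¥59,826.52 = ¥177,801.06.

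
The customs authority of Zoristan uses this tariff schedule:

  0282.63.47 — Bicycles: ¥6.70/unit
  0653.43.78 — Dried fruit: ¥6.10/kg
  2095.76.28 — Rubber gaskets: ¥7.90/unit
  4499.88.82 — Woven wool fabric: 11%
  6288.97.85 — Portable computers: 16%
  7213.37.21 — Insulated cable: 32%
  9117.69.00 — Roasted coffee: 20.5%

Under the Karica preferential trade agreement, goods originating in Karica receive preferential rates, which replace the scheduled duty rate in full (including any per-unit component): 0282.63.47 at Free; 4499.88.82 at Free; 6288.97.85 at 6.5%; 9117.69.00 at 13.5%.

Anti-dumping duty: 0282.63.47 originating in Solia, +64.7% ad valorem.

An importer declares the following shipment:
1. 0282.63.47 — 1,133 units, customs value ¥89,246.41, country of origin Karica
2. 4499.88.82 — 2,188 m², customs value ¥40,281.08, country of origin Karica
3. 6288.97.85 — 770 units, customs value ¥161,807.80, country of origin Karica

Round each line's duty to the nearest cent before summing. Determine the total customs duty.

¥10,517.51

Line 1 (0282.63.47, Karica, 1,133 units, ¥89,246.41):
Base rate for 0282.63.47 is ¥6.70/unit.
Origin Karica qualifies under the Zoristan–Karica agreement and 0282.63.47 is covered: preferential rate Free applies instead.
The additional-duty order on 0282.63.47 targets Solia, not Karica; it does not apply.
Duty = ¥89,246.41 × 0% = ¥0.00.
Line 2 (4499.88.82, Karica, 2,188 m², ¥40,281.08):
Base rate for 4499.88.82 is 11%.
Origin Karica qualifies under the Zoristan–Karica agreement and 4499.88.82 is covered: preferential rate Free applies instead.
Duty = ¥40,281.08 × 0% = ¥0.00.
Line 3 (6288.97.85, Karica, 770 units, ¥161,807.80):
Base rate for 6288.97.85 is 16%.
Origin Karica qualifies under the Zoristan–Karica agreement and 6288.97.85 is covered: preferential rate 6.5% applies instead.
Duty = ¥161,807.80 × 6.5% = ¥10,517.51.
Total = ¥0.00 + ¥0.00 + ¥10,517.51 = ¥10,517.51.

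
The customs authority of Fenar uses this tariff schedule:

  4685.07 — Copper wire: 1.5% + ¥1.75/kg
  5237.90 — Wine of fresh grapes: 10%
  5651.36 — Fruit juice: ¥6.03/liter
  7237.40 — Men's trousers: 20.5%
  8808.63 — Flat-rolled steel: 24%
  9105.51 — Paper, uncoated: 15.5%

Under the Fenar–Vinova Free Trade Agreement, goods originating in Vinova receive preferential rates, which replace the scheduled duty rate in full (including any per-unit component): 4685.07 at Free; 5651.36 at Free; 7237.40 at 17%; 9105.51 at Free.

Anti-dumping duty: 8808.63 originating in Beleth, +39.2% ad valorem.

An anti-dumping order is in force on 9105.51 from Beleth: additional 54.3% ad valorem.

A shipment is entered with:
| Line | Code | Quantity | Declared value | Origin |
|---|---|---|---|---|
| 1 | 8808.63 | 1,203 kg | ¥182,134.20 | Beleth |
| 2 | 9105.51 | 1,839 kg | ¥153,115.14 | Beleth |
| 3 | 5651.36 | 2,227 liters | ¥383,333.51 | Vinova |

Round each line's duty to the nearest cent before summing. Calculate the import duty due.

¥221,983.18

Line 1 (8808.63, Beleth, 1,203 kg, ¥182,134.20):
Base rate for 8808.63 is 24%.
Additional duty on 8808.63 from Beleth: +39.2%. Applied ad valorem rate: 24% + 39.2% = 63.2%.
Duty = ¥182,134.20 × 63.2% = ¥115,108.81.
Line 2 (9105.51, Beleth, 1,839 kg, ¥153,115.14):
Base rate for 9105.51 is 15.5%.
9105.51 has an FTA preferential rate, but origin Beleth is not Vinova; base rate stands.
Additional duty on 9105.51 from Beleth: +54.3%. Applied ad valorem rate: 15.5% + 54.3% = 69.8%.
Duty = ¥153,115.14 × 69.8% = ¥106,874.37.
Line 3 (5651.36, Vinova, 2,227 liters, ¥383,333.51):
Base rate for 5651.36 is ¥6.03/liter.
Origin Vinova qualifies under the Fenar–Vinova agreement and 5651.36 is covered: preferential rate Free applies instead.
Duty = ¥383,333.51 × 0% = ¥0.00.
Total = ¥115,108.81 + ¥106,874.37 + ¥0.00 = ¥221,983.18.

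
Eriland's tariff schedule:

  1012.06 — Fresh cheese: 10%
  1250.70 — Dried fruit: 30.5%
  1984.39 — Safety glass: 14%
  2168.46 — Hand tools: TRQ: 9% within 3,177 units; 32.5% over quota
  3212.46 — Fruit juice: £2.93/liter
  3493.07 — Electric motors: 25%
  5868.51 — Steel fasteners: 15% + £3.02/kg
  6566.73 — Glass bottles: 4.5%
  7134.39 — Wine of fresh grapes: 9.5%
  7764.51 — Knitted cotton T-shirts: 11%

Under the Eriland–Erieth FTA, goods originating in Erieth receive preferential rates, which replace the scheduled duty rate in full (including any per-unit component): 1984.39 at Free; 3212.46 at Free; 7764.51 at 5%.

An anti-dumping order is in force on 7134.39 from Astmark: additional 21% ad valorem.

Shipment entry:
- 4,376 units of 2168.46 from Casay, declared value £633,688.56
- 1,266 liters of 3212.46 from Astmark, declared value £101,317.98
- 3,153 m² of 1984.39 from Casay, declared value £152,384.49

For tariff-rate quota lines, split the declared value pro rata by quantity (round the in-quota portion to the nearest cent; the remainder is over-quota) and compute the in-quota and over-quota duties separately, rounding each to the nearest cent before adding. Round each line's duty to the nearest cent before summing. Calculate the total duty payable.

Line 1 (2168.46, Casay, 4,376 units, £633,688.56):
Code 2168.46 is under a tariff-rate quota (threshold 3,177 units). In-quota: 3,177 units at 9%; over-quota: 1,199 units at 32.5%.
Pro-rata value split: in-quota = £633,688.56 × 3,177/4,376 = £460,061.37; over-quota = £633,688.56 − £460,061.37 = £173,627.19.
In-quota duty = £460,061.37 × 9% = £41,405.52. Over-quota duty = £173,627.19 × 32.5% = £56,428.84.
Line duty = £41,405.52 + £56,428.84 = £97,834.36.
Line 2 (3212.46, Astmark, 1,266 liters, £101,317.98):
Base rate for 3212.46 is £2.93/liter.
3212.46 has an FTA preferential rate, but origin Astmark is not Erieth; base rate stands.
Duty = 1,266 × £2.93 = £3,709.38.
Line 3 (1984.39, Casay, 3,153 m², £152,384.49):
Base rate for 1984.39 is 14%.
1984.39 has an FTA preferential rate, but origin Casay is not Erieth; base rate stands.
Duty = £152,384.49 × 14% = £21,333.83.
Total = £97,834.36 + £3,709.38 + £21,333.83 = £122,877.57.

£122,877.57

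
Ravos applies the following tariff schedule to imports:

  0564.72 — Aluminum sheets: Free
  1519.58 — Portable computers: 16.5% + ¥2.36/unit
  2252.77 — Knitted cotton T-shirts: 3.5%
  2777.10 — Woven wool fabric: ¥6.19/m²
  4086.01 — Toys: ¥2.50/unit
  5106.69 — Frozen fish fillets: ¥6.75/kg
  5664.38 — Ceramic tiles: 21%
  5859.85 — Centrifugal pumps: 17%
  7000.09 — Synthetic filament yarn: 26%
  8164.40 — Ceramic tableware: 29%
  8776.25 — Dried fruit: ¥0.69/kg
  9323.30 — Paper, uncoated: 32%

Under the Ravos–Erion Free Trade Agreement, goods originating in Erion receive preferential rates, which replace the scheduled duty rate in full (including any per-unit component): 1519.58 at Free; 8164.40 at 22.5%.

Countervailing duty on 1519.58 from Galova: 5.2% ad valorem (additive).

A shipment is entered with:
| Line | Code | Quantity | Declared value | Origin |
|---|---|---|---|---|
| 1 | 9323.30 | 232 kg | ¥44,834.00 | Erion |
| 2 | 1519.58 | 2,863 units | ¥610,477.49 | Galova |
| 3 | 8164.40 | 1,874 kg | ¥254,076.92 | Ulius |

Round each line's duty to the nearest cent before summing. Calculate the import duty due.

¥227,259.49

Line 1 (9323.30, Erion, 232 kg, ¥44,834.00):
Base rate for 9323.30 is 32%.
Origin Erion is the FTA partner but 9323.30 is not on the preference list; base rate stands.
Duty = ¥44,834.00 × 32% = ¥14,346.88.
Line 2 (1519.58, Galova, 2,863 units, ¥610,477.49):
Base rate for 1519.58 is 16.5% + ¥2.36/unit.
1519.58 has an FTA preferential rate, but origin Galova is not Erion; base rate stands.
Additional duty on 1519.58 from Galova: +5.2%. Applied ad valorem rate: 16.5% + 5.2% = 21.7%.
Duty = ¥610,477.49 × 21.7% + 2,863 × ¥2.36 = ¥139,230.30.
Line 3 (8164.40, Ulius, 1,874 kg, ¥254,076.92):
Base rate for 8164.40 is 29%.
8164.40 has an FTA preferential rate, but origin Ulius is not Erion; base rate stands.
Duty = ¥254,076.92 × 29% = ¥73,682.31.
Total = ¥14,346.88 + ¥139,230.30 + ¥73,682.31 = ¥227,259.49.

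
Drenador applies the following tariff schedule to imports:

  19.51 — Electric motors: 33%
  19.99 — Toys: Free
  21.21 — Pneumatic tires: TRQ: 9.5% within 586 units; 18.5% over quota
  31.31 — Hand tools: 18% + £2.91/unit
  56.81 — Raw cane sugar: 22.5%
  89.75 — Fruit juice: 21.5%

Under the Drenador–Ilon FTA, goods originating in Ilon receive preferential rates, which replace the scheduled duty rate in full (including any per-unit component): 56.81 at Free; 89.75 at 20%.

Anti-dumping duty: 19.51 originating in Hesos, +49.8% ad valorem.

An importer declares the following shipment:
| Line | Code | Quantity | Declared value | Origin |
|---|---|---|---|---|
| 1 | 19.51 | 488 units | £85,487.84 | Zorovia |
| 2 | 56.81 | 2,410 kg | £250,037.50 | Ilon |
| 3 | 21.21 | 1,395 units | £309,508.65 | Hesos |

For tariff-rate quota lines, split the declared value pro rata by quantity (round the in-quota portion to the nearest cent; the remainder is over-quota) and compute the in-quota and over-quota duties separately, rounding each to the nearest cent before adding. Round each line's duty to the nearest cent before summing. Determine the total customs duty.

£73,768.66

Line 1 (19.51, Zorovia, 488 units, £85,487.84):
Base rate for 19.51 is 33%.
The additional-duty order on 19.51 targets Hesos, not Zorovia; it does not apply.
Duty = £85,487.84 × 33% = £28,210.99.
Line 2 (56.81, Ilon, 2,410 kg, £250,037.50):
Base rate for 56.81 is 22.5%.
Origin Ilon qualifies under the Drenador–Ilon agreement and 56.81 is covered: preferential rate Free applies instead.
Duty = £250,037.50 × 0% = £0.00.
Line 3 (21.21, Hesos, 1,395 units, £309,508.65):
Code 21.21 is under a tariff-rate quota (threshold 586 units). In-quota: 586 units at 9.5%; over-quota: 809 units at 18.5%.
Pro-rata value split: in-quota = £309,508.65 × 586/1,395 = £130,015.82; over-quota = £309,508.65 − £130,015.82 = £179,492.83.
In-quota duty = £130,015.82 × 9.5% = £12,351.50. Over-quota duty = £179,492.83 × 18.5% = £33,206.17.
Line duty = £12,351.50 + £33,206.17 = £45,557.67.
Total = £28,210.99 + £0.00 + £45,557.67 = £73,768.66.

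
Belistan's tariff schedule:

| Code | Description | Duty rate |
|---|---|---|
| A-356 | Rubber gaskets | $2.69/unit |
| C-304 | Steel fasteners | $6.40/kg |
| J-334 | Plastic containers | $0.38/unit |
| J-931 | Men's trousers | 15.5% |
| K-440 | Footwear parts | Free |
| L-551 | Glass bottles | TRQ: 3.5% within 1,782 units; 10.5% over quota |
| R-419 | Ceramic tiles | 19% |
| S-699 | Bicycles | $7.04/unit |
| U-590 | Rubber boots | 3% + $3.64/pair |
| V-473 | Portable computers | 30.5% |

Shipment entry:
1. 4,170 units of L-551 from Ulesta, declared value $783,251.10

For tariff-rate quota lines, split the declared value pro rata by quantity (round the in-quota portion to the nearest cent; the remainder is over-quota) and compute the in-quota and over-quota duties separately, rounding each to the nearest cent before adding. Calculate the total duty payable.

Line 1 (L-551, Ulesta, 4,170 units, $783,251.10):
Code L-551 is under a tariff-rate quota (threshold 1,782 units). In-quota: 1,782 units at 3.5%; over-quota: 2,388 units at 10.5%.
Pro-rata value split: in-quota = $783,251.10 × 1,782/4,170 = $334,713.06; over-quota = $783,251.10 − $334,713.06 = $448,538.04.
In-quota duty = $334,713.06 × 3.5% = $11,714.96. Over-quota duty = $448,538.04 × 10.5% = $47,096.49.
Line duty = $11,714.96 + $47,096.49 = $58,811.45.

$58,811.45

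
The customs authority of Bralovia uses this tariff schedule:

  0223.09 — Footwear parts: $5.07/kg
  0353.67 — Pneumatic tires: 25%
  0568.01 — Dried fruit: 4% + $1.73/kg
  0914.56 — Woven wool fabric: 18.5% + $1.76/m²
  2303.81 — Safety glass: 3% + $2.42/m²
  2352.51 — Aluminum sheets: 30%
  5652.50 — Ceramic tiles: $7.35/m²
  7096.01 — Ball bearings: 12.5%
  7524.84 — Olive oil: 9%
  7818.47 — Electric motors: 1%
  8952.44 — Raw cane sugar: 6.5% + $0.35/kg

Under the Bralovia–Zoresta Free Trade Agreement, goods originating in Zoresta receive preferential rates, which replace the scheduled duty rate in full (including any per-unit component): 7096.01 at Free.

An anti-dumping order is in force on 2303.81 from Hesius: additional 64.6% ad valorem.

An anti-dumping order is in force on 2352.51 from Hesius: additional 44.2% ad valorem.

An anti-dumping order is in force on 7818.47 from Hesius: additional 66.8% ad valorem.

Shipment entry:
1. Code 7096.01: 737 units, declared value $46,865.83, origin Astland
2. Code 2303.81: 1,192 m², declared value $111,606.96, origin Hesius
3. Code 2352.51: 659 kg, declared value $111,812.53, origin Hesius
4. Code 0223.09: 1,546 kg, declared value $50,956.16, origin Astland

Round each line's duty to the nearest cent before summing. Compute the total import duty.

Line 1 (7096.01, Astland, 737 units, $46,865.83):
Base rate for 7096.01 is 12.5%.
7096.01 has an FTA preferential rate, but origin Astland is not Zoresta; base rate stands.
Duty = $46,865.83 × 12.5% = $5,858.23.
Line 2 (2303.81, Hesius, 1,192 m², $111,606.96):
Base rate for 2303.81 is 3% + $2.42/m².
Additional duty on 2303.81 from Hesius: +64.6%. Applied ad valorem rate: 3% + 64.6% = 67.6%.
Duty = $111,606.96 × 67.6% + 1,192 × $2.42 = $78,330.94.
Line 3 (2352.51, Hesius, 659 kg, $111,812.53):
Base rate for 2352.51 is 30%.
Additional duty on 2352.51 from Hesius: +44.2%. Applied ad valorem rate: 30% + 44.2% = 74.2%.
Duty = $111,812.53 × 74.2% = $82,964.90.
Line 4 (0223.09, Astland, 1,546 kg, $50,956.16):
Base rate for 0223.09 is $5.07/kg.
Duty = 1,546 × $5.07 = $7,838.22.
Total = $5,858.23 + $78,330.94 + $82,964.90 + $7,838.22 = $174,992.29.

$174,992.29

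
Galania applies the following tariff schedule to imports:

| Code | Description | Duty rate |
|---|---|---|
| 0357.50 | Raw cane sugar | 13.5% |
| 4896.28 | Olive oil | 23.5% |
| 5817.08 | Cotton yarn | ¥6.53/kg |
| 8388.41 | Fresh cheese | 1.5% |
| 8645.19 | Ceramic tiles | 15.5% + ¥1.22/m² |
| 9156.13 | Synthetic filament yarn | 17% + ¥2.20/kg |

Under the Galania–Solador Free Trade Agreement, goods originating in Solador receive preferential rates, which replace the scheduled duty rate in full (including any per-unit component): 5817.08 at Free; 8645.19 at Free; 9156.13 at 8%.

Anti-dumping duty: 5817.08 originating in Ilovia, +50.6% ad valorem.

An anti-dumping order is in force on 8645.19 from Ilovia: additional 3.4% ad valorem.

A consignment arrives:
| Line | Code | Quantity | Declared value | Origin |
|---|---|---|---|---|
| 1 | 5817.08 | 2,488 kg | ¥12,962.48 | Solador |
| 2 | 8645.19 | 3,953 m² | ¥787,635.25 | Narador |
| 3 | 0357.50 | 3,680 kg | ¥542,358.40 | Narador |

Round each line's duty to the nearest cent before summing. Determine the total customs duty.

Line 1 (5817.08, Solador, 2,488 kg, ¥12,962.48):
Base rate for 5817.08 is ¥6.53/kg.
Origin Solador qualifies under the Galania–Solador agreement and 5817.08 is covered: preferential rate Free applies instead.
The additional-duty order on 5817.08 targets Ilovia, not Solador; it does not apply.
Duty = ¥12,962.48 × 0% = ¥0.00.
Line 2 (8645.19, Narador, 3,953 m², ¥787,635.25):
Base rate for 8645.19 is 15.5% + ¥1.22/m².
8645.19 has an FTA preferential rate, but origin Narador is not Solador; base rate stands.
The additional-duty order on 8645.19 targets Ilovia, not Narador; it does not apply.
Duty = ¥787,635.25 × 15.5% + 3,953 × ¥1.22 = ¥126,906.12.
Line 3 (0357.50, Narador, 3,680 kg, ¥542,358.40):
Base rate for 0357.50 is 13.5%.
Duty = ¥542,358.40 × 13.5% = ¥73,218.38.
Total = ¥0.00 + ¥126,906.12 + ¥73,218.38 = ¥200,124.50.

¥200,124.50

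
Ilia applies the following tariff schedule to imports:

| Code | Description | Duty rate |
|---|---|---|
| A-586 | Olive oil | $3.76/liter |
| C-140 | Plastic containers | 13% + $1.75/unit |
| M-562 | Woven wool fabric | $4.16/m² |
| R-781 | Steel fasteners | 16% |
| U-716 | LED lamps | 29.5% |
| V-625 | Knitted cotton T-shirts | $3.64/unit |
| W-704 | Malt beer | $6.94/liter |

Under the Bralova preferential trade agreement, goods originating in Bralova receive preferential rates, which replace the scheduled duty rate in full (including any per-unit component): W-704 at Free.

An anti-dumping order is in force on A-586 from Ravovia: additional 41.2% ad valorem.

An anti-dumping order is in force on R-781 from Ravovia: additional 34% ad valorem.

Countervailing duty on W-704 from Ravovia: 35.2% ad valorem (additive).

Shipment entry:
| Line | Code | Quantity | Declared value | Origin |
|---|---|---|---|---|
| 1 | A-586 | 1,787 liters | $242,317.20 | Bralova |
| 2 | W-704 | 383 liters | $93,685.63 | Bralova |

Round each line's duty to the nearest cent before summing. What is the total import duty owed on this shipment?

$6,719.12

Line 1 (A-586, Bralova, 1,787 liters, $242,317.20):
Base rate for A-586 is $3.76/liter.
Origin Bralova is the FTA partner but A-586 is not on the preference list; base rate stands.
The additional-duty order on A-586 targets Ravovia, not Bralova; it does not apply.
Duty = 1,787 × $3.76 = $6,719.12.
Line 2 (W-704, Bralova, 383 liters, $93,685.63):
Base rate for W-704 is $6.94/liter.
Origin Bralova qualifies under the Ilia–Bralova agreement and W-704 is covered: preferential rate Free applies instead.
The additional-duty order on W-704 targets Ravovia, not Bralova; it does not apply.
Duty = $93,685.63 × 0% = $0.00.
Total = $6,719.12 + $0.00 = $6,719.12.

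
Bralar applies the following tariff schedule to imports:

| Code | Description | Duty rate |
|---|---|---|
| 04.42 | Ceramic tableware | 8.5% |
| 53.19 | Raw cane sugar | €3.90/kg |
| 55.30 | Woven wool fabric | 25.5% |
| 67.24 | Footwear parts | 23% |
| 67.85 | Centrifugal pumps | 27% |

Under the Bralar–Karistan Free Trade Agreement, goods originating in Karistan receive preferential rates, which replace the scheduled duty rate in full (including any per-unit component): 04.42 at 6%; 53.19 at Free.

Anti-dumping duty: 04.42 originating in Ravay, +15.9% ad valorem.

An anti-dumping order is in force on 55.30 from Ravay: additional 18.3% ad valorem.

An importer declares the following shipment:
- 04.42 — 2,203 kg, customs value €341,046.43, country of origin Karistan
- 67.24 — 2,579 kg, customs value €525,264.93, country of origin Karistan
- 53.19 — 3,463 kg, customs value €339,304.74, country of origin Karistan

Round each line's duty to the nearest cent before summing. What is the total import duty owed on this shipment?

Line 1 (04.42, Karistan, 2,203 kg, €341,046.43):
Base rate for 04.42 is 8.5%.
Origin Karistan qualifies under the Bralar–Karistan agreement and 04.42 is covered: preferential rate 6% applies instead.
The additional-duty order on 04.42 targets Ravay, not Karistan; it does not apply.
Duty = €341,046.43 × 6% = €20,462.79.
Line 2 (67.24, Karistan, 2,579 kg, €525,264.93):
Base rate for 67.24 is 23%.
Origin Karistan is the FTA partner but 67.24 is not on the preference list; base rate stands.
Duty = €525,264.93 × 23% = €120,810.93.
Line 3 (53.19, Karistan, 3,463 kg, €339,304.74):
Base rate for 53.19 is €3.90/kg.
Origin Karistan qualifies under the Bralar–Karistan agreement and 53.19 is covered: preferential rate Free applies instead.
Duty = €339,304.74 × 0% = €0.00.
Total = €20,462.79 + €120,810.93 + €0.00 = €141,273.72.

€141,273.72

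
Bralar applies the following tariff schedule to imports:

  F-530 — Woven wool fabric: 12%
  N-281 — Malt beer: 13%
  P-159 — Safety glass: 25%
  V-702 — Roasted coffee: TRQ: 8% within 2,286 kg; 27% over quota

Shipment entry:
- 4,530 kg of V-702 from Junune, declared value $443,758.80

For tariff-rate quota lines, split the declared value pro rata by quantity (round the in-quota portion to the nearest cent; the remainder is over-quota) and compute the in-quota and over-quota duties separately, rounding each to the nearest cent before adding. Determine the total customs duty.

$77,266.92

Line 1 (V-702, Junune, 4,530 kg, $443,758.80):
Code V-702 is under a tariff-rate quota (threshold 2,286 kg). In-quota: 2,286 kg at 8%; over-quota: 2,244 kg at 27%.
Pro-rata value split: in-quota = $443,758.80 × 2,286/4,530 = $223,936.56; over-quota = $443,758.80 − $223,936.56 = $219,822.24.
In-quota duty = $223,936.56 × 8% = $17,914.92. Over-quota duty = $219,822.24 × 27% = $59,352.00.
Line duty = $17,914.92 + $59,352.00 = $77,266.92.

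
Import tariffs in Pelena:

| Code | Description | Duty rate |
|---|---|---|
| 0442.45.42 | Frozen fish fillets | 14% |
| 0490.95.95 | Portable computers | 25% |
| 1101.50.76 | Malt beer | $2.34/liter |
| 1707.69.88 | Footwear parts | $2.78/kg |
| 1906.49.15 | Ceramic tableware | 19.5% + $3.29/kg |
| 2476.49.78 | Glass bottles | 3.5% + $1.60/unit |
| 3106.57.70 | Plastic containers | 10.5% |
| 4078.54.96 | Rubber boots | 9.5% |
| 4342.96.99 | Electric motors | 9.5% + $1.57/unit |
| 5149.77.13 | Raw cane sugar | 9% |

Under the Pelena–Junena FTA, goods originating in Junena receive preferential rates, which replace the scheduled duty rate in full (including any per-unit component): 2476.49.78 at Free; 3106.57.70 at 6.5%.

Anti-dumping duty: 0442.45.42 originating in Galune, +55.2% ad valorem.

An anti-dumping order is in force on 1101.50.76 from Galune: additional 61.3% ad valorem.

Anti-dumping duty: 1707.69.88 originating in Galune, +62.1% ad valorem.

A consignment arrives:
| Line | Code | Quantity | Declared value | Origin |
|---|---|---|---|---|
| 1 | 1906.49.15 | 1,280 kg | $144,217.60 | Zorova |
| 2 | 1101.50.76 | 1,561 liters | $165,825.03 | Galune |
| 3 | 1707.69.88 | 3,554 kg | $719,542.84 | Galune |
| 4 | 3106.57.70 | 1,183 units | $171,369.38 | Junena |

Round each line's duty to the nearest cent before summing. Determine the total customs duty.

Line 1 (1906.49.15, Zorova, 1,280 kg, $144,217.60):
Base rate for 1906.49.15 is 19.5% + $3.29/kg.
Duty = $144,217.60 × 19.5% + 1,280 × $3.29 = $32,333.63.
Line 2 (1101.50.76, Galune, 1,561 liters, $165,825.03):
Base rate for 1101.50.76 is $2.34/liter.
Additional duty on 1101.50.76 from Galune: +61.3% ad valorem. Applied ad valorem rate = 61.3%.
Duty = $165,825.03 × 61.3% + 1,561 × $2.34 = $105,303.48.
Line 3 (1707.69.88, Galune, 3,554 kg, $719,542.84):
Base rate for 1707.69.88 is $2.78/kg.
Additional duty on 1707.69.88 from Galune: +62.1% ad valorem. Applied ad valorem rate = 62.1%.
Duty = $719,542.84 × 62.1% + 3,554 × $2.78 = $456,716.22.
Line 4 (3106.57.70, Junena, 1,183 units, $171,369.38):
Base rate for 3106.57.70 is 10.5%.
Origin Junena qualifies under the Pelena–Junena agreement and 3106.57.70 is covered: preferential rate 6.5% applies instead.
Duty = $171,369.38 × 6.5% = $11,139.01.
Total = $32,333.63 + $105,303.48 + $456,716.22 + $11,139.01 = $605,492.34.

$605,492.34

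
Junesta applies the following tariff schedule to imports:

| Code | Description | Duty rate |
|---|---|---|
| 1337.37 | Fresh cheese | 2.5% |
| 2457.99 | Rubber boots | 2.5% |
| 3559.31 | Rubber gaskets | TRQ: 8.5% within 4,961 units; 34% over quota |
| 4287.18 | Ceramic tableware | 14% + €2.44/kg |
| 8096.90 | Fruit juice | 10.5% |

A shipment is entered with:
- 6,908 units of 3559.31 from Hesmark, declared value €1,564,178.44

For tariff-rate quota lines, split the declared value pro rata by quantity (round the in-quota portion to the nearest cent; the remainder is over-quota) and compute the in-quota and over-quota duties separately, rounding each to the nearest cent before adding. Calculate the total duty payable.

Line 1 (3559.31, Hesmark, 6,908 units, €1,564,178.44):
Code 3559.31 is under a tariff-rate quota (threshold 4,961 units). In-quota: 4,961 units at 8.5%; over-quota: 1,947 units at 34%.
Pro-rata value split: in-quota = €1,564,178.44 × 4,961/6,908 = €1,123,319.23; over-quota = €1,564,178.44 − €1,123,319.23 = €440,859.21.
In-quota duty = €1,123,319.23 × 8.5% = €95,482.13. Over-quota duty = €440,859.21 × 34% = €149,892.13.
Line duty = €95,482.13 + €149,892.13 = €245,374.26.

€245,374.26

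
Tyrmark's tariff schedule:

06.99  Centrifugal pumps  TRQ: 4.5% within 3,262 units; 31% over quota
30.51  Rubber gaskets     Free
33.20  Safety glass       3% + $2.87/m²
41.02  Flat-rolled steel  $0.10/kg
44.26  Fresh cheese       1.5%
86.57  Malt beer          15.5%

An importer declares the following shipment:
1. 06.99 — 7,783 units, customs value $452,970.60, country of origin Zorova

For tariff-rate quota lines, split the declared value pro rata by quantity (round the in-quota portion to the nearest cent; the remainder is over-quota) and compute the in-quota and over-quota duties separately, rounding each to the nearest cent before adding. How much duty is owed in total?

Line 1 (06.99, Zorova, 7,783 units, $452,970.60):
Code 06.99 is under a tariff-rate quota (threshold 3,262 units). In-quota: 3,262 units at 4.5%; over-quota: 4,521 units at 31%.
Pro-rata value split: in-quota = $452,970.60 × 3,262/7,783 = $189,848.40; over-quota = $452,970.60 − $189,848.40 = $263,122.20.
In-quota duty = $189,848.40 × 4.5% = $8,543.18. Over-quota duty = $263,122.20 × 31% = $81,567.88.
Line duty = $8,543.18 + $81,567.88 = $90,111.06.

$90,111.06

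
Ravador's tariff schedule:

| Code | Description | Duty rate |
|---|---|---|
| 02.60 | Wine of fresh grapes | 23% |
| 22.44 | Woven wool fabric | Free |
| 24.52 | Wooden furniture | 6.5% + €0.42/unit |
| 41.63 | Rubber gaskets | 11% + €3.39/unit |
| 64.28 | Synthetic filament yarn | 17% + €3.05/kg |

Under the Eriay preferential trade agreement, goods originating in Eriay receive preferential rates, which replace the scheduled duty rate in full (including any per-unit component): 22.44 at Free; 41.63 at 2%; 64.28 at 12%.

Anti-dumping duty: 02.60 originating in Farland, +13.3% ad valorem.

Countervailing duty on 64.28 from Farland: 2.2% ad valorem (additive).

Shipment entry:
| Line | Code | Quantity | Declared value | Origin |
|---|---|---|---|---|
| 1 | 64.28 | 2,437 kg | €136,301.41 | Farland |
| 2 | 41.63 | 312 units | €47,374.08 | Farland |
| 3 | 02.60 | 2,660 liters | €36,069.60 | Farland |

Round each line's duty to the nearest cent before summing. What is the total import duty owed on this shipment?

€52,964.81

Line 1 (64.28, Farland, 2,437 kg, €136,301.41):
Base rate for 64.28 is 17% + €3.05/kg.
64.28 has an FTA preferential rate, but origin Farland is not Eriay; base rate stands.
Additional duty on 64.28 from Farland: +2.2%. Applied ad valorem rate: 17% + 2.2% = 19.2%.
Duty = €136,301.41 × 19.2% + 2,437 × €3.05 = €33,602.72.
Line 2 (41.63, Farland, 312 units, €47,374.08):
Base rate for 41.63 is 11% + €3.39/unit.
41.63 has an FTA preferential rate, but origin Farland is not Eriay; base rate stands.
Duty = €47,374.08 × 11% + 312 × €3.39 = €6,268.83.
Line 3 (02.60, Farland, 2,660 liters, €36,069.60):
Base rate for 02.60 is 23%.
Additional duty on 02.60 from Farland: +13.3%. Applied ad valorem rate: 23% + 13.3% = 36.3%.
Duty = €36,069.60 × 36.3% = €13,093.26.
Total = €33,602.72 + €6,268.83 + €13,093.26 = €52,964.81.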